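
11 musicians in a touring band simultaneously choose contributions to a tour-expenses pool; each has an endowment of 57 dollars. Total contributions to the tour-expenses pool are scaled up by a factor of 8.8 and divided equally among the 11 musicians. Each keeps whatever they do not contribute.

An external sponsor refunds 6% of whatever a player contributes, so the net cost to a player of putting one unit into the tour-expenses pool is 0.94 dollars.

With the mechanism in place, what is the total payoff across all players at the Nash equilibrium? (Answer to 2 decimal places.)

Even with the mechanism, each unit contributed returns only (8.8/11) / 0.94 = 0.8511 per unit of net cost, so contributing nothing is still dominant.
Everyone keeps their endowment and the group total is 11 × 57 = 627.

627.00 dollars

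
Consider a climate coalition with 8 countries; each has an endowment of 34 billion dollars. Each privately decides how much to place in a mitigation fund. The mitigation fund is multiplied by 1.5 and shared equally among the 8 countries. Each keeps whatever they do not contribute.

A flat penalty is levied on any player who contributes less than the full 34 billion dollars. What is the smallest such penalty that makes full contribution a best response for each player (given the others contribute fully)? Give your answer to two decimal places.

27.63 billion dollars

Given the others contribute fully, the best deviation is to contribute 0 (any partial contribution still incurs the fine and gives up units whose private return 0.1875 is below 1).
Deviating from 34 to 0 saves 34 billion dollars but forfeits the deviator's share of the drop in the mitigation fund: 1.5/8 × 34 = 6.37.
So the deviation gain is 34 − 6.37 = 27.63, and the fine must be at least 27.63 billion dollars to wipe it out.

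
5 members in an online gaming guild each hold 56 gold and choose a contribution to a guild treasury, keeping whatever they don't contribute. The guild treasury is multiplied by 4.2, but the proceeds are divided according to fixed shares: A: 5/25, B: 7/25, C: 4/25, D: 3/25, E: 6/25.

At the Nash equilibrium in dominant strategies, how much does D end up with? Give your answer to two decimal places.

For player j, contributing a unit is worthwhile iff 4.2 × (j's share) ≥ 1, i.e. iff j's share is at least 0.2381.
B and E are above the threshold, contributing 56 each; the remaining 3 contribute 0. Total contributed: 112.
D keeps 56 and receives 4.2 × 112 × 3/25 = 56.45 from the guild treasury, for a payoff of 112.45.

112.45 gold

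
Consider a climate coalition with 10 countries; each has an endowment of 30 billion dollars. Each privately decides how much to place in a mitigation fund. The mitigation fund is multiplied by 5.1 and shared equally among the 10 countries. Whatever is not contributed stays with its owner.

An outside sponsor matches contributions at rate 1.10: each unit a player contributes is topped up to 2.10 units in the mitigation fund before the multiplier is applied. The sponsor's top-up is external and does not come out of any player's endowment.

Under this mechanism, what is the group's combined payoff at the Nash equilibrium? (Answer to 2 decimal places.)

3213.00 billion dollars

The effective private return per unit is now 5.1 × 2.10 / 10 = 1.0710 > 1, so every player's dominant strategy flips to full contribution.
So the Nash equilibrium is full contribution by all 10; the group earns 5.1 × 2.10 × 300 = 3213.00.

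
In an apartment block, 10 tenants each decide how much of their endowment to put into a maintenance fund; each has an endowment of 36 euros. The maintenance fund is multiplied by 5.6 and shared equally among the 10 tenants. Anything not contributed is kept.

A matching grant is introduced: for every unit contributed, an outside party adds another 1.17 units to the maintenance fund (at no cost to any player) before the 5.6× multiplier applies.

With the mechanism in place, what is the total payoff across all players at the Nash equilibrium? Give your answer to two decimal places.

4374.72 euros

The effective private return per unit is now 5.6 × 2.17 / 10 = 1.2152 > 1, so every player's dominant strategy flips to full contribution.
So the Nash equilibrium is full contribution by all 10; the group earns 5.6 × 2.17 × 360 = 4374.72.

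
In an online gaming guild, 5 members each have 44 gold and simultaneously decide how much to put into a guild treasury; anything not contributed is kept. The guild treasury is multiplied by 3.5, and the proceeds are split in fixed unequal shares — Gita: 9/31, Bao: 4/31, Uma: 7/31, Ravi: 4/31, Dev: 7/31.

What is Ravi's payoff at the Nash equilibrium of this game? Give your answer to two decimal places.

Each unit j contributes comes back to j as 3.5 × (j's share), so j prefers to contribute only if that share exceeds 1/3.5 = 0.2857; otherwise keeping the unit dominates.
The only share above 0.2857 is Gita's 9/31, contributing 44; the remaining 4 contribute 0. Total contributed: 44.
Ravi keeps 44 and receives 3.5 × 44 × 4/31 = 19.87 from the guild treasury, for a payoff of 63.87.

63.87 gold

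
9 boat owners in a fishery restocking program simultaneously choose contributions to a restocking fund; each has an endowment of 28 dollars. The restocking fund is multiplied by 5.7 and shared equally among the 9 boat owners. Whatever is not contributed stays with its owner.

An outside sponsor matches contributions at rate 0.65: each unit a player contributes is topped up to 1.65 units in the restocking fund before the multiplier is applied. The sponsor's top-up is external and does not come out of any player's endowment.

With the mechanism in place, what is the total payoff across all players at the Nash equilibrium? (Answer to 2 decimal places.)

2370.06 dollars

With the mechanism, a contributed unit returns 5.7 × 1.65 / 9 = 1.0450 per unit of net cost to the contributor — now above 1 — so contributing fully is weakly dominant for every player.
So the Nash equilibrium is full contribution by all 9; the group earns 5.7 × 1.65 × 252 = 2370.06.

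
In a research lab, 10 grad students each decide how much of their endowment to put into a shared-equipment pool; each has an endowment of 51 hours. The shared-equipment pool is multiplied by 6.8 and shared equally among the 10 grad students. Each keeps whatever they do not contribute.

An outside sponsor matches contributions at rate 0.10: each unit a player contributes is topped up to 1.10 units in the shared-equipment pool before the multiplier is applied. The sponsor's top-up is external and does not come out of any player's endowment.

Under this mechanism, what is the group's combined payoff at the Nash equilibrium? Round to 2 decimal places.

510.00 hours

With the mechanism, a contributed unit returns 6.8 × 1.10 / 10 = 0.7480 per unit of net cost — still below 1 — so contributing 0 remains dominant for every player.
At the Nash equilibrium no one contributes; group total payoff = 10 × 51 = 510.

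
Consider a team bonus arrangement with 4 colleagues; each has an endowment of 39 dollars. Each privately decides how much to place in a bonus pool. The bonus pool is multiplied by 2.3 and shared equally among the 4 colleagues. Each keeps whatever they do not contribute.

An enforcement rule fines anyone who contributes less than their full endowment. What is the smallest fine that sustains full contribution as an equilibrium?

16.58 dollars

Given the others contribute fully, the best deviation is to contribute 0 (any partial contribution still incurs the fine and gives up units whose private return 0.5750 is below 1).
Deviating from 39 to 0 saves 39 dollars but forfeits the deviator's share of the drop in the bonus pool: 2.3/4 × 39 = 22.42.
So the deviation gain is 39 − 22.42 = 16.58, and the fine must be at least 16.58 dollars to wipe it out.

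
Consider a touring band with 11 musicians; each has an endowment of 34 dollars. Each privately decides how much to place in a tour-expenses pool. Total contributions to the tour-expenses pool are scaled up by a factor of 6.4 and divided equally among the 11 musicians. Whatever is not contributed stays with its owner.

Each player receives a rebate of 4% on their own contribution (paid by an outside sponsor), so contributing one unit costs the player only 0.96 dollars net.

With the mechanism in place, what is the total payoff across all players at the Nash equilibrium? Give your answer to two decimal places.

374.00 dollars

Even with the mechanism, each unit contributed returns only (6.4/11) / 0.96 = 0.6061 per unit of net cost, so contributing nothing is still dominant.
At the Nash equilibrium no one contributes; group total payoff = 11 × 34 = 374.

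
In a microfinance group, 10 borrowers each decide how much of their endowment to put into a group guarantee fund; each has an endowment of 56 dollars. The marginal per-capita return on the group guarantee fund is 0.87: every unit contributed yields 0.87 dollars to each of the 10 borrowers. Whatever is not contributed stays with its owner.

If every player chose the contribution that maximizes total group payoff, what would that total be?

4872.00 dollars

Each contributed unit returns 8.700 to the group as a whole (0.87 to each of 10 players), which exceeds 1, so the social optimum is full contribution: group total = 8.700 × 560 = 4872.00.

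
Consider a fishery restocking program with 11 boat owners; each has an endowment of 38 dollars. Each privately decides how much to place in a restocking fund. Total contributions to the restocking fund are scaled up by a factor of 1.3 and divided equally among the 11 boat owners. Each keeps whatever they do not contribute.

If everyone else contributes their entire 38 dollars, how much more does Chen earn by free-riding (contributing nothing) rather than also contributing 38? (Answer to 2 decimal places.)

33.51 dollars

Switching from a contribution of 38 to 0 lets Chen keep an extra 38 dollars, but lowers the restocking fund by 38, which costs Chen their own share of that drop: 1.3/11 × 38 = 4.49.
Net gain = 38 − 4.49 = 33.51. The private return per contributed unit (0.1182) is below 1, so free-riding is indeed the best response regardless of what the others do.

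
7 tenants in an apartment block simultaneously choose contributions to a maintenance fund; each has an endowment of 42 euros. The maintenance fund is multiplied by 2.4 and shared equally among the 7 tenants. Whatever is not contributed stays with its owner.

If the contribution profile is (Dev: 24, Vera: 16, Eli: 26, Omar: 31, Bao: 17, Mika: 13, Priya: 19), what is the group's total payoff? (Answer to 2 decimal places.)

498.40 euros

Total contributed: 24 + 16 + 26 + 31 + 17 + 13 + 19 = 146; total kept: 7 × 42 − 146 = 148.
The maintenance fund pays out 2.4 × 146 = 350.40 in aggregate.
Group total = 148 + 350.40 = 498.40.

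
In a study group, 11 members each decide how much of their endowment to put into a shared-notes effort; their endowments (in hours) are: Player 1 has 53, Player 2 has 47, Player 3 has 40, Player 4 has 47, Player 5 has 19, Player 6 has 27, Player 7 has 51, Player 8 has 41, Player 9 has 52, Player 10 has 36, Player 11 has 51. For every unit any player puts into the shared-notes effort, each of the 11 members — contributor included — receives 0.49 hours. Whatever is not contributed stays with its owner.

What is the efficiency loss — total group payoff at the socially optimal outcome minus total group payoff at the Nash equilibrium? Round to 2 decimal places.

The private return per contributed unit is 0.49 < 1 for everyone, so the Nash equilibrium is zero contribution and the group total is Σ E_j = 53 + 47 + 40 + 47 + 19 + 27 + 51 + 41 + 52 + 36 + 51 = 464.
Each contributed unit returns 5.390 to the group, so the social optimum is full contribution by everyone: group total = 5.390 × 464 = 2500.96.
Efficiency loss = (5.390 − 1) × 464 = 2036.96.

2036.96 hours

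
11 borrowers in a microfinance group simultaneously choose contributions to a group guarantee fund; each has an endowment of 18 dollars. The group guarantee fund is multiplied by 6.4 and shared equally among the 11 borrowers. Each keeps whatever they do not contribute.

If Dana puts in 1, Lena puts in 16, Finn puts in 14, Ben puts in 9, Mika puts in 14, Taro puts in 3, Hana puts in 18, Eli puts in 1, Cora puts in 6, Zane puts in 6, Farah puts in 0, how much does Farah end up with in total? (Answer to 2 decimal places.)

Total contributed: 1 + 16 + 14 + 9 + 14 + 3 + 18 + 1 + 6 + 6 + 0 = 88.
Each receives 6.4 × 88 / 11 = 51.20 from the group guarantee fund.
Farah keeps 18 − 0 = 18, so Farah's payoff is 18 + 51.20 = 69.20.

69.20 dollars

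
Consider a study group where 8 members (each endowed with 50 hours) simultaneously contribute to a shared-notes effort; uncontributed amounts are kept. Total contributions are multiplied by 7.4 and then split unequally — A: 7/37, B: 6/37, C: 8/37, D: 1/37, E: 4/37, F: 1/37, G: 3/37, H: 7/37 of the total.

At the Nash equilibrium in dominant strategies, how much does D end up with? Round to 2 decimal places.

90.00 hours

For player j, contributing a unit is worthwhile iff 7.4 × (j's share) ≥ 1, i.e. iff j's share is at least 0.1351.
A, B, C and H are above the threshold, contributing 50 each; the remaining 4 contribute 0. Total contributed: 200.
D keeps 50 and receives 7.4 × 200 × 1/37 = 40.00 from the shared-notes effort, for a payoff of 90.00.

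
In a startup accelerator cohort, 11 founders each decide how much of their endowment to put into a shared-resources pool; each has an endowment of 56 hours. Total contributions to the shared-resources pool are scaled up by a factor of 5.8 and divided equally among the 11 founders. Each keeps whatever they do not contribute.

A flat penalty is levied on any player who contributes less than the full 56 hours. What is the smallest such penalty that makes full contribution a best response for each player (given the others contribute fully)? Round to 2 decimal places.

26.47 hours

Given the others contribute fully, the best deviation is to contribute 0 (any partial contribution still incurs the fine and gives up units whose private return 0.5273 is below 1).
Deviating from 56 to 0 saves 56 hours but forfeits the deviator's share of the drop in the shared-resources pool: 5.8/11 × 56 = 29.53.
So the deviation gain is 56 − 29.53 = 26.47, and the fine must be at least 26.47 hours to wipe it out.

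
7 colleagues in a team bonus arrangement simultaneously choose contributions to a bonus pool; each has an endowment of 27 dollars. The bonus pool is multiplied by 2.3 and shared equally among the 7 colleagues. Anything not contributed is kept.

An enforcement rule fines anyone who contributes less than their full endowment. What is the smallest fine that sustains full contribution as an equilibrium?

18.13 dollars

Given the others contribute fully, the best deviation is to contribute 0 (any partial contribution still incurs the fine and gives up units whose private return 0.3286 is below 1).
Deviating from 27 to 0 saves 27 dollars but forfeits the deviator's share of the drop in the bonus pool: 2.3/7 × 27 = 8.87.
So the deviation gain is 27 − 8.87 = 18.13, and the fine must be at least 18.13 dollars to wipe it out.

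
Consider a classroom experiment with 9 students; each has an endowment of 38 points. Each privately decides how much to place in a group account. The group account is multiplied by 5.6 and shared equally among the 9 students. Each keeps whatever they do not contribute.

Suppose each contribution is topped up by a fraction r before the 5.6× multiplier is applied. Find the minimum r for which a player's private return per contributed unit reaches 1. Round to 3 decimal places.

With matching at rate r, one contributed unit becomes (1 + r) in the group account and returns 5.6 × (1 + r) / 9 to the contributor.
Setting this equal to 1: 1 + r = 9/5.6 = 1.6071.
So the minimum matching rate is r = 1.6071 − 1 = 0.607.

0.607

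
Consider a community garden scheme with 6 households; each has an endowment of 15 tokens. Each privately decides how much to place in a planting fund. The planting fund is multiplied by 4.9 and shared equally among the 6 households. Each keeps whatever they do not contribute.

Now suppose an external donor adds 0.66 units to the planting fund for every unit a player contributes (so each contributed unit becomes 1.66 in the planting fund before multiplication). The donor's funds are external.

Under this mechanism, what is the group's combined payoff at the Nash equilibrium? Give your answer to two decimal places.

The effective private return per unit is now 4.9 × 1.66 / 6 = 1.3557 > 1, so every player's dominant strategy flips to full contribution.
At the Nash equilibrium everyone contributes 15. Group total payoff = 4.9 × 1.66 × 90 = 732.06.

732.06 tokens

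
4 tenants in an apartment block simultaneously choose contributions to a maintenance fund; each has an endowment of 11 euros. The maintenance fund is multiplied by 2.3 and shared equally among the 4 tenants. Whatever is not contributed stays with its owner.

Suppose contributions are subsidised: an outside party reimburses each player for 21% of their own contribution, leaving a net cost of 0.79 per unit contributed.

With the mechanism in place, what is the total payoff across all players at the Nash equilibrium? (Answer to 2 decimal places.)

Even with the mechanism, each unit contributed returns only (2.3/4) / 0.79 = 0.7278 per unit of net cost, so contributing nothing is still dominant.
At the Nash equilibrium no one contributes; group total payoff = 4 × 11 = 44.

44.00 euros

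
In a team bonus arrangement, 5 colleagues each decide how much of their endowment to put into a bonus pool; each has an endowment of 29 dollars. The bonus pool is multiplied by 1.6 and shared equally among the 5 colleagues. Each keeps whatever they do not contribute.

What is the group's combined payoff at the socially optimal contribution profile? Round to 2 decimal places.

232.00 dollars

Each contributed unit returns 1.600 to the group as a whole (0.3200 to each of 5 players), which exceeds 1, so the social optimum is full contribution: group total = 1.600 × 145 = 232.00.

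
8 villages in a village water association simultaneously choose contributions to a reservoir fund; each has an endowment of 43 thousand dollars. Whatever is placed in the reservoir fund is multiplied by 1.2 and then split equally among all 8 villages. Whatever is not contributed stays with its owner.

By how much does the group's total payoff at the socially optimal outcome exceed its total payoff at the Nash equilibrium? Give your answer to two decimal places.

Each contributed unit returns 1.2/8 = 0.1500 to its contributor — below 1 — so contributing 0 is dominant for every player. At the Nash equilibrium everyone keeps their 43, and the group total is 8 × 43 = 344.
Each contributed unit returns 1.200 to the group as a whole (0.1500 to each of 8 players), which exceeds 1, so the social optimum is full contribution: group total = 1.200 × 344 = 412.80.
Efficiency loss = 412.80 − 344 = 68.80.

68.80 thousand dollars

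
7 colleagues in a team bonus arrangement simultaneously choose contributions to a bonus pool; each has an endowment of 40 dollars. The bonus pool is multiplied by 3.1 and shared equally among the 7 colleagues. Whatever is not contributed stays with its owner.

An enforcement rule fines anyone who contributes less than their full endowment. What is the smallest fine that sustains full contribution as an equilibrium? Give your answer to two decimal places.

22.29 dollars

Given the others contribute fully, the best deviation is to contribute 0 (any partial contribution still incurs the fine and gives up units whose private return 0.4429 is below 1).
Deviating from 40 to 0 saves 40 dollars but forfeits the deviator's share of the drop in the bonus pool: 3.1/7 × 40 = 17.71.
So the deviation gain is 40 − 17.71 = 22.29, and the fine must be at least 22.29 dollars to wipe it out.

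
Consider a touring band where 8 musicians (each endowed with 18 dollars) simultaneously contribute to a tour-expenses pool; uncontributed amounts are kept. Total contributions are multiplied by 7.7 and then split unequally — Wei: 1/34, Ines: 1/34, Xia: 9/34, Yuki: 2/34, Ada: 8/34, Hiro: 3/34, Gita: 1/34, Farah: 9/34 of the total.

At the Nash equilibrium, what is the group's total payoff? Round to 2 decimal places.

A player with share s gets back 7.7·s per unit contributed, so full contribution is dominant for anyone with s > 1/7.7 = 0.1299 and zero contribution is dominant for anyone below.
Xia, Ada and Farah clear that bar, contributing 18 each; the remaining 5 contribute 0. Total contributed: 54.
The tour-expenses pool pays out 7.7 × 54 = 415.80 in total (split across the unequal shares, but the aggregate is all that matters for the group sum).
The 5 free-riders keep 18 each, adding 90. Group total = 90 + 415.80 = 505.80.

505.80 dollars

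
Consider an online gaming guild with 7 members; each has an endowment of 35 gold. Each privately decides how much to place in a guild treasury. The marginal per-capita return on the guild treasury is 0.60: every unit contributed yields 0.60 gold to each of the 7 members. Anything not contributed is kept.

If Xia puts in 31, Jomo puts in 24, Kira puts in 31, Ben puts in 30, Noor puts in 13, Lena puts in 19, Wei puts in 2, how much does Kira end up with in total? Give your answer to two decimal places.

94.00 gold

Total contributed: 31 + 24 + 31 + 30 + 13 + 19 + 2 = 150.
Each receives 0.60 × 150 = 90.00 from the guild treasury.
Kira keeps 35 − 31 = 4, so Kira's payoff is 4 + 90.00 = 94.00.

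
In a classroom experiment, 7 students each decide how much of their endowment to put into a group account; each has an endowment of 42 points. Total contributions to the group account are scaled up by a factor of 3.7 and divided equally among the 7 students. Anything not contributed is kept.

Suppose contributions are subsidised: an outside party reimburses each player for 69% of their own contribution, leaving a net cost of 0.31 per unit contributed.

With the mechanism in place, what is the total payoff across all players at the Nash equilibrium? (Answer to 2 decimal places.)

1290.66 points

With the mechanism, a contributed unit returns (3.7/7) / 0.31 = 1.7051 per unit of net cost to the contributor — now above 1 — so contributing fully is weakly dominant for every player.
So the Nash equilibrium is full contribution by all 7; the group earns 7 × (42 × 0.69 + 3.7 × 42) = 1290.66.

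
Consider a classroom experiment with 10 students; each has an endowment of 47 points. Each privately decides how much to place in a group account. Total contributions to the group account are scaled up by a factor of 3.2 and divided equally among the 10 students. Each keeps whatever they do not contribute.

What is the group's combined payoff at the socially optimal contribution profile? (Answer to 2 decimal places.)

Each contributed unit returns 3.200 to the group as a whole (0.3200 to each of 10 players), which exceeds 1, so the social optimum is full contribution: group total = 3.200 × 470 = 1504.00.

1504.00 points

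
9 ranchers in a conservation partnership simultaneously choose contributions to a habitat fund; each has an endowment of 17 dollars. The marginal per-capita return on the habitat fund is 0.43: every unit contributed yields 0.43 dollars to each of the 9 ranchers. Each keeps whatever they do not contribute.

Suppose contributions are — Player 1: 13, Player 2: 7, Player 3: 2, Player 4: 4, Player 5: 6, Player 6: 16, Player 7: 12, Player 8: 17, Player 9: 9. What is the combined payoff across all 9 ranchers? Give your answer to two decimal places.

399.82 dollars

Total contributed: 13 + 7 + 2 + 4 + 6 + 16 + 12 + 17 + 9 = 86; total kept: 9 × 17 − 86 = 67.
The habitat fund pays out 0.43 × 9 × 86 = 332.82 in aggregate.
Group total = 67 + 332.82 = 399.82.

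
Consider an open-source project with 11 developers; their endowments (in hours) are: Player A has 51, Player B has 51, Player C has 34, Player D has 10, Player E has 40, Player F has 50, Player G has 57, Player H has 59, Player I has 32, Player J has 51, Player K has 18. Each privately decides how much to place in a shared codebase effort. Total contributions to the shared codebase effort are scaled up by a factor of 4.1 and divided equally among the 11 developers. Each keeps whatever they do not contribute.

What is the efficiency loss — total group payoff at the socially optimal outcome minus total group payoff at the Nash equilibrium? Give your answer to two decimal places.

The private return per contributed unit is 4.1/11 = 0.3727 < 1 for every player regardless of endowment, so the Nash equilibrium is zero contribution and the group total is Σ E_j = 51 + 51 + 34 + 10 + 40 + 50 + 57 + 59 + 32 + 51 + 18 = 453.
Each contributed unit returns 4.100 to the group, so the social optimum is full contribution by everyone: group total = 4.100 × 453 = 1857.30.
Efficiency loss = (4.100 − 1) × 453 = 1404.30.

1404.30 hours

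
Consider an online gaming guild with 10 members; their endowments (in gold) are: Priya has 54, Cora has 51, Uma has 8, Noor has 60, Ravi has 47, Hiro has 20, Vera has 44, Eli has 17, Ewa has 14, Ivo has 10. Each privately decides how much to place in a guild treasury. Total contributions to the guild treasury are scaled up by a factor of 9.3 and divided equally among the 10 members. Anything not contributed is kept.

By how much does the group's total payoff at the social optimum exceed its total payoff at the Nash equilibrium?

The private return per contributed unit is 9.3/10 = 0.9300 < 1 for every player regardless of endowment, so the Nash equilibrium is zero contribution and the group total is Σ E_j = 54 + 51 + 8 + 60 + 47 + 20 + 44 + 17 + 14 + 10 = 325.
Each contributed unit returns 9.300 to the group, so the social optimum is full contribution by everyone: group total = 9.300 × 325 = 3022.50.
Efficiency loss = (9.300 − 1) × 325 = 2697.50.

2697.50 gold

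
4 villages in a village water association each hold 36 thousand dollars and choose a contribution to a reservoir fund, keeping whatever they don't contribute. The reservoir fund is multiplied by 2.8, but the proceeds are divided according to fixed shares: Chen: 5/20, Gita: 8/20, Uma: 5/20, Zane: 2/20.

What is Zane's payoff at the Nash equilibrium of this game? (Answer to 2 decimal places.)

46.08 thousand dollars

For player j, contributing a unit is worthwhile iff 2.8 × (j's share) ≥ 1, i.e. iff j's share is at least 0.3571.
The only share above 0.3571 is Gita's 8/20, contributing 36; the remaining 3 contribute 0. Total contributed: 36.
Zane keeps 36 and receives 2.8 × 36 × 2/20 = 10.08 from the reservoir fund, for a payoff of 46.08.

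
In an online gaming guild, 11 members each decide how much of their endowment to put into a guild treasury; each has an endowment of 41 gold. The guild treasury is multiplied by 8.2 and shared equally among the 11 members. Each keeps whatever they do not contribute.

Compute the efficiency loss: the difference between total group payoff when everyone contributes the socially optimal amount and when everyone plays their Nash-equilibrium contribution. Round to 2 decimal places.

Each contributed unit returns 8.2/11 = 0.7455 to its contributor — below 1 — so contributing 0 is dominant for every player. At the Nash equilibrium everyone keeps their 41, and the group total is 11 × 41 = 451.
Each contributed unit returns 8.200 to the group as a whole (0.7455 to each of 11 players), which exceeds 1, so the social optimum is full contribution: group total = 8.200 × 451 = 3698.20.
Efficiency loss = 3698.20 − 451 = 3247.20.

3247.20 gold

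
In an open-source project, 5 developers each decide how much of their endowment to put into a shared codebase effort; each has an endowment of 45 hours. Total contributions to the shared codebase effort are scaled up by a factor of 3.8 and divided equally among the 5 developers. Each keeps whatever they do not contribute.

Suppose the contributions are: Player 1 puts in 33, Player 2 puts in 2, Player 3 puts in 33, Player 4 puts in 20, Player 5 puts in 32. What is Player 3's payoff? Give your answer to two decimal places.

Total contributed: 33 + 2 + 33 + 20 + 32 = 120.
Each receives 3.8 × 120 / 5 = 91.20 from the shared codebase effort.
Player 3 keeps 45 − 33 = 12, so Player 3's payoff is 12 + 91.20 = 103.20.

103.20 hours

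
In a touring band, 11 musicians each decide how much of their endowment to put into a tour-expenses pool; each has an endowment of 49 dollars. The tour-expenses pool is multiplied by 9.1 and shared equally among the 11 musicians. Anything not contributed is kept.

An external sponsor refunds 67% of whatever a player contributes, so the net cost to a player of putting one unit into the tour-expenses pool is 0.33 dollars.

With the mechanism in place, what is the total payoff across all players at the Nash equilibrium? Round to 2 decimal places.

5266.03 dollars

The effective private return per unit is now (9.1/11) / 0.33 = 2.5069 > 1, so every player's dominant strategy flips to full contribution.
So the Nash equilibrium is full contribution by all 11; the group earns 11 × (49 × 0.67 + 9.1 × 49) = 5266.03.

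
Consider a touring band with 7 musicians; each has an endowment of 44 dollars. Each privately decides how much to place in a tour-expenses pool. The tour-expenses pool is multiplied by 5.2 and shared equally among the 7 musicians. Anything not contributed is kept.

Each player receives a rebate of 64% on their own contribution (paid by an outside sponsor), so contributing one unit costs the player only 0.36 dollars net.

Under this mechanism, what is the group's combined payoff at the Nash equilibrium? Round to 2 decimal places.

Under the mechanism each unit contributed yields (5.2/7) / 0.36 = 2.0635 back to its contributor per unit of net cost, which exceeds 1, making full contribution the dominant choice for everyone.
So the Nash equilibrium is full contribution by all 7; the group earns 7 × (44 × 0.64 + 5.2 × 44) = 1798.72.

1798.72 dollars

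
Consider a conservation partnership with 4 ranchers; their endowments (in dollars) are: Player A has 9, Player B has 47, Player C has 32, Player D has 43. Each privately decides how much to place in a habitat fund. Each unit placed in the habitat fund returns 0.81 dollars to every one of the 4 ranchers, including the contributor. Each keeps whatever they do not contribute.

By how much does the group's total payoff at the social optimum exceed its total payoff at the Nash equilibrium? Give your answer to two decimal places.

293.44 dollars

The private return per contributed unit is 0.81 < 1 for everyone, so the Nash equilibrium is zero contribution and the group total is Σ E_j = 9 + 47 + 32 + 43 = 131.
Each contributed unit returns 3.240 to the group, so the social optimum is full contribution by everyone: group total = 3.240 × 131 = 424.44.
Efficiency loss = (3.240 − 1) × 131 = 293.44.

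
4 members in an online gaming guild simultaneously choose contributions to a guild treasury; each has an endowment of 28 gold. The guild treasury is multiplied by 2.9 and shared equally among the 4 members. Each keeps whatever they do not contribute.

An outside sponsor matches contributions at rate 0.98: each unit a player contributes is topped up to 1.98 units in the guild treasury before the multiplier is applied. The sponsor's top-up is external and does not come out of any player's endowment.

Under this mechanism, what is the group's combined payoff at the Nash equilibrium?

Under the mechanism each unit contributed yields 2.9 × 1.98 / 4 = 1.4355 back to its contributor per unit of net cost, which exceeds 1, making full contribution the dominant choice for everyone.
So the Nash equilibrium is full contribution by all 4; the group earns 2.9 × 1.98 × 112 = 643.10.

643.10 gold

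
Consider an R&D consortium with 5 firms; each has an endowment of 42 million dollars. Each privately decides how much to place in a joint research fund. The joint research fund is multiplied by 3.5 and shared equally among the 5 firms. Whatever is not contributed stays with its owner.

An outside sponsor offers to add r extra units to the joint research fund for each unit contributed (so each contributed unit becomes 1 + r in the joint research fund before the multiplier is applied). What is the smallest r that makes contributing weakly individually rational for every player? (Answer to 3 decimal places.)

0.429

With matching at rate r, one contributed unit becomes (1 + r) in the joint research fund and returns 3.5 × (1 + r) / 5 to the contributor.
Setting this equal to 1: 1 + r = 5/3.5 = 1.4286.
So the minimum matching rate is r = 1.4286 − 1 = 0.429.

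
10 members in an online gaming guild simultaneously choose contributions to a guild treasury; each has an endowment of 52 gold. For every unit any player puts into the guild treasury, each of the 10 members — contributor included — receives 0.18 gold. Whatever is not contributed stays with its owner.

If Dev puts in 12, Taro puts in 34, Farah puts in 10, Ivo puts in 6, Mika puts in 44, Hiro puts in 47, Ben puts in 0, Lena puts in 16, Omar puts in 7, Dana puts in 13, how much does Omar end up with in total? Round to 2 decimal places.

Total contributed: 12 + 34 + 10 + 6 + 44 + 47 + 0 + 16 + 7 + 13 = 189.
Each receives 0.18 × 189 = 34.02 from the guild treasury.
Omar keeps 52 − 7 = 45, so Omar's payoff is 45 + 34.02 = 79.02.

79.02 gold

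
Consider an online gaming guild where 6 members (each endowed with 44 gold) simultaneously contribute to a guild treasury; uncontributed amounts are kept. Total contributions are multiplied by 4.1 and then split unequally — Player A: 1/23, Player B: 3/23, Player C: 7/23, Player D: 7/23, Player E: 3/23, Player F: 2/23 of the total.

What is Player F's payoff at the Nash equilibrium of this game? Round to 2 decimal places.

75.37 gold

For player j, contributing a unit is worthwhile iff 4.1 × (j's share) ≥ 1, i.e. iff j's share is at least 0.2439.
Player C and Player D clear that bar, contributing 44 each; the remaining 4 contribute 0. Total contributed: 88.
Player F keeps 44 and receives 4.1 × 88 × 2/23 = 31.37 from the guild treasury, for a payoff of 75.37.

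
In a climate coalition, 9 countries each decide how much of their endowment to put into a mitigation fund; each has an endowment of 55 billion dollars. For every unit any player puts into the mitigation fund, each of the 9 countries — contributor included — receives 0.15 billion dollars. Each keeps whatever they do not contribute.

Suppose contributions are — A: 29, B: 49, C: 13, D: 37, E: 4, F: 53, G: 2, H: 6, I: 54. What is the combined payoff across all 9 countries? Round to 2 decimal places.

581.45 billion dollars

Total contributed: 29 + 49 + 13 + 37 + 4 + 53 + 2 + 6 + 54 = 247; total kept: 9 × 55 − 247 = 248.
The mitigation fund pays out 0.15 × 9 × 247 = 333.45 in aggregate.
Group total = 248 + 333.45 = 581.45.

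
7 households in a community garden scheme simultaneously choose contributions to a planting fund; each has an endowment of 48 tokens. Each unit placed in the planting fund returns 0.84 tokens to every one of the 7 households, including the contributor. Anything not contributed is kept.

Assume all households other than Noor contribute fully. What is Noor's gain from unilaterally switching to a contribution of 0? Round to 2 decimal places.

7.68 tokens

Switching from a contribution of 48 to 0 lets Noor keep an extra 48 tokens, but lowers the planting fund by 48, which costs Noor their own share of that drop: 0.84 × 48 = 40.32.
Net gain = 48 − 40.32 = 7.68. The private return per contributed unit (0.84) is below 1, so free-riding is indeed the best response regardless of what the others do.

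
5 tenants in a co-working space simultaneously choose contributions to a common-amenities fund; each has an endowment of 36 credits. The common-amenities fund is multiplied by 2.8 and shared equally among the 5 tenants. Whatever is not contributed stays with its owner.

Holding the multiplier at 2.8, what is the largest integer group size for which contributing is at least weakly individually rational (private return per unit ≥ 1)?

2

Private return per unit is 2.8/(group size), which is ≥ 1 whenever the group size is ≤ 2.8.
The largest such integer is 2.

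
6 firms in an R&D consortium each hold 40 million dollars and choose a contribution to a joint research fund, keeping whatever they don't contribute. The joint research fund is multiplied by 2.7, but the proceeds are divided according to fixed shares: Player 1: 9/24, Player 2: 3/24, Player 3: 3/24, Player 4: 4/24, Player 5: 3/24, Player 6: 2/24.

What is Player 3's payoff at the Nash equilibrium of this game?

Each unit j contributes comes back to j as 2.7 × (j's share), so j prefers to contribute only if that share exceeds 1/2.7 = 0.3704; otherwise keeping the unit dominates.
Player 1 alone (share 9/24) is above the threshold, contributing 40; the remaining 5 contribute 0. Total contributed: 40.
Player 3 keeps 40 and receives 2.7 × 40 × 3/24 = 13.50 from the joint research fund, for a payoff of 53.50.

53.50 million dollars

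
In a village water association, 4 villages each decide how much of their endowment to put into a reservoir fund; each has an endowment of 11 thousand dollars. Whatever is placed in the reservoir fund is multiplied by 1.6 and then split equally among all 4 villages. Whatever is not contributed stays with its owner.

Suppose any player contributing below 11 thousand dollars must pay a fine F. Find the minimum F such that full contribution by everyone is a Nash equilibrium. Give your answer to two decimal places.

6.60 thousand dollars

Given the others contribute fully, the best deviation is to contribute 0 (any partial contribution still incurs the fine and gives up units whose private return 0.4000 is below 1).
Deviating from 11 to 0 saves 11 thousand dollars but forfeits the deviator's share of the drop in the reservoir fund: 1.6/4 × 11 = 4.40.
So the deviation gain is 11 − 4.40 = 6.60, and the fine must be at least 6.60 thousand dollars to wipe it out.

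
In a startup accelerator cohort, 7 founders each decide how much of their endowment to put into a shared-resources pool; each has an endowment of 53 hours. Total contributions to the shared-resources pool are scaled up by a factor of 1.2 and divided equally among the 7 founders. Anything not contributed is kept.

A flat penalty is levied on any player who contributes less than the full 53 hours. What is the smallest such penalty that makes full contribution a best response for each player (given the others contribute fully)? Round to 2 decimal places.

43.91 hours

Given the others contribute fully, the best deviation is to contribute 0 (any partial contribution still incurs the fine and gives up units whose private return 0.1714 is below 1).
Deviating from 53 to 0 saves 53 hours but forfeits the deviator's share of the drop in the shared-resources pool: 1.2/7 × 53 = 9.09.
So the deviation gain is 53 − 9.09 = 43.91, and the fine must be at least 43.91 hours to wipe it out.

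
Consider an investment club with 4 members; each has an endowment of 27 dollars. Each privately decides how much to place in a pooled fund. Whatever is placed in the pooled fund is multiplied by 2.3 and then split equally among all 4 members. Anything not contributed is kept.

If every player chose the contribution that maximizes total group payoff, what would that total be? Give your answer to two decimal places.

Each contributed unit returns 2.300 to the group as a whole (0.5750 to each of 4 players), which exceeds 1, so the social optimum is full contribution: group total = 2.300 × 108 = 248.40.

248.40 dollars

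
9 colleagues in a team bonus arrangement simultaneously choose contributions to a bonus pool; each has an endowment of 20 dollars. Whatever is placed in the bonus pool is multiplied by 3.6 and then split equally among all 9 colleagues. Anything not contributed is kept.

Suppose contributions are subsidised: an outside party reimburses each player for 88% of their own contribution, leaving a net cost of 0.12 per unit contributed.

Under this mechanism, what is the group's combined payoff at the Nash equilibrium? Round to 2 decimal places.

Under the mechanism each unit contributed yields (3.6/9) / 0.12 = 3.3333 back to its contributor per unit of net cost, which exceeds 1, making full contribution the dominant choice for everyone.
At the Nash equilibrium everyone contributes 20. Group total payoff = 9 × (20 × 0.88 + 3.6 × 20) = 806.40.

806.40 dollars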